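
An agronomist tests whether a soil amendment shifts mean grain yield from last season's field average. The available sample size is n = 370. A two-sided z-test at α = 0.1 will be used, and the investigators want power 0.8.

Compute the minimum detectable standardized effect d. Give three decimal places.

d ≈ 0.129

Need Φ(δ − 1.645) = 0.8, so δ = 1.645 + 0.842 = 2.486.
(The second rejection-region term Φ(−δ − z_{α/2}) is negligible and dropped.)
δ = d·√n ⇒ d = δ/√n = 2.486/√370 = 0.1293.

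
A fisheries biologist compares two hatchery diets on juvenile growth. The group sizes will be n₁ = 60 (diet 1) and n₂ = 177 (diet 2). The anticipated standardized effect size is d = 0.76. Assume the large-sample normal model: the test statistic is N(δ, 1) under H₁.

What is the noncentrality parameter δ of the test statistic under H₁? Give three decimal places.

δ = d / √(1/n₁ + 1/n₂) = 0.76 / √(1/60 + 1/177) = 5.0875

δ ≈ 5.087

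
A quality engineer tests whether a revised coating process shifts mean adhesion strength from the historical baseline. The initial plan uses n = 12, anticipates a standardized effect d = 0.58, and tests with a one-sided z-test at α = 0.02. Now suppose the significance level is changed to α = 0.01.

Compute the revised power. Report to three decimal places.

Power ≈ 0.376

δ = d·√n = 0.58 × √12 = 2.0092 (unchanged). New critical value: z_{0.01} = 2.326.
Revised power = P(Z > 2.326 − δ) = Φ(-0.317) = 0.3756.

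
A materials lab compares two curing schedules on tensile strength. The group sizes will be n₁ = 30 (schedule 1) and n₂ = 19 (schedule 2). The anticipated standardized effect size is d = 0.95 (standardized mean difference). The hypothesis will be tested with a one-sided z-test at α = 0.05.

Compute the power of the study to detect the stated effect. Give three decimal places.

Power ≈ 0.945

Noncentrality parameter: δ = d / √(1/n₁ + 1/n₂) = 0.95 / √(1/30 + 1/19) = 3.2401
Critical value for a one-sided test at α = 0.05: z_α = 1.645.
Power = Φ(δ − 1.645) = Φ(1.595) = 0.9447.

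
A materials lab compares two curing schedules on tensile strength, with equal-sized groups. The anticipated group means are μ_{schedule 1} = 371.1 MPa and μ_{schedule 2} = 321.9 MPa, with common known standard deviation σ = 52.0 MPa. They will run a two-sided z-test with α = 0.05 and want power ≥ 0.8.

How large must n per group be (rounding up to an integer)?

Standardized effect: d = |μ_{schedule 1} − μ_{schedule 2}| / σ = |371.1 − 321.9| / 52.0 = 0.9462
Set Φ(δ − 1.960) = 0.8; then δ − 1.960 = Φ⁻¹(0.8) = 0.842, giving δ = 2.802.
(For δ > 0 the lower-tail rejection region contributes negligibly to power, so the one-term inversion is standard.)
δ = d·√(n/2) ⇒ n = 2(δ/d)² = 2 × (2.802 / 0.9462)² = 17.54.
Rounding up, n = 18 per group.

n = 18 per group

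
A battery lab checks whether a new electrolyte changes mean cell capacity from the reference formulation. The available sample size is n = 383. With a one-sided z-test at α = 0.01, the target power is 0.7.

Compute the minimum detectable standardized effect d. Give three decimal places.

Need Φ(δ − 2.326) = 0.7, so δ = 2.326 + 0.524 = 2.851.
δ = d·√n ⇒ d = δ/√n = 2.851/√383 = 0.1457.

d ≈ 0.146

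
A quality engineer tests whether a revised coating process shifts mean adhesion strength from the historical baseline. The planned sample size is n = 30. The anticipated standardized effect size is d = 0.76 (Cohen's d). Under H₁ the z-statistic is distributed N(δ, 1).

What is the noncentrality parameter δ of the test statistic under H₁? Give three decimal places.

δ ≈ 4.163

δ = d·√n = 0.76 × √30 = 4.1627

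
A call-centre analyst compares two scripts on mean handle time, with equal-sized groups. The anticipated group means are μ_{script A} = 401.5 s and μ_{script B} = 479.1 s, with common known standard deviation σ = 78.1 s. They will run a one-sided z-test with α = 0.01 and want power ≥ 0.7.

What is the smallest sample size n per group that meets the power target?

n = 17 per group

Standardized effect: d = |μ_{script A} − μ_{script B}| / σ = |401.5 − 479.1| / 78.1 = 0.9936
For power 0.7 need Φ(δ − z_{0.01}) = 0.7, so δ = z_{0.01} + z_{0.30} = 2.326 + 0.524 = 2.851.
δ = d·√(n/2) ⇒ n = 2(δ/d)² = 2 × (2.851 / 0.9936)² = 16.46.
Rounding up, n = 17 per group.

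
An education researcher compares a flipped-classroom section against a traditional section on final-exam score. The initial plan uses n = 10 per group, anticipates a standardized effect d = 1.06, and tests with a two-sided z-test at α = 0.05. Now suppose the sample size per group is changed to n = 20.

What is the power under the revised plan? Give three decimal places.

With n = 20 per group: δ = d·√(n/2) = 1.06 × √(20/2) = 3.3520. Critical value z_{0.025} = 1.960.
Revised power = Φ(δ − 1.960) + Φ(−δ − 1.960) = Φ(1.392) + Φ(-5.312) = 0.9180 + 0.0000 = 0.9180.

Power ≈ 0.918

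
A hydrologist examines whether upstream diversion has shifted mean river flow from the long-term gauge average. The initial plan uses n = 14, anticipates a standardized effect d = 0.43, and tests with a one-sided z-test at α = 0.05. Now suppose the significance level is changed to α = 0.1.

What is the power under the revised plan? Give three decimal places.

δ = d·√n = 0.43 × √14 = 1.6089 (unchanged). New critical value: z_{0.1} = 1.282.
Revised power = Φ(δ − 1.282) = Φ(0.327) = 0.6283.

Power ≈ 0.628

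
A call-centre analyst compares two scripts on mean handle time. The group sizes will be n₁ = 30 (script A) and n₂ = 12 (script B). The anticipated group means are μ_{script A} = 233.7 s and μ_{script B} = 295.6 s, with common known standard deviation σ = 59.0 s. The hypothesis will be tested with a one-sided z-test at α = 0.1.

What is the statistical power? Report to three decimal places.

Power ≈ 0.963

Standardized effect: d = |μ_{script A} − μ_{script B}| / σ = |233.7 − 295.6| / 59.0 = 1.0492
Noncentrality parameter: δ = d / √(1/n₁ + 1/n₂) = 1.0492 / √(1/30 + 1/12) = 3.0716
Critical value for a one-sided test at α = 0.1: z_α = 1.282.
Power = Φ(δ − 1.282) = Φ(1.790) = 0.9633.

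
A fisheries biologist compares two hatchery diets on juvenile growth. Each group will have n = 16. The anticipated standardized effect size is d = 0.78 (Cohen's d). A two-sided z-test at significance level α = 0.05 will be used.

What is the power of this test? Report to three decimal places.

Power ≈ 0.597

Noncentrality parameter: δ = d·√(n/2) = 0.78 × √(16/2) = 2.2062
Critical value for a two-sided test at α = 0.05: z_{α/2} = 1.960.
Power = Φ(δ − 1.960) + Φ(−δ − 1.960) = Φ(0.246) + Φ(-4.166) = 0.5972 + 0.0000 = 0.5973.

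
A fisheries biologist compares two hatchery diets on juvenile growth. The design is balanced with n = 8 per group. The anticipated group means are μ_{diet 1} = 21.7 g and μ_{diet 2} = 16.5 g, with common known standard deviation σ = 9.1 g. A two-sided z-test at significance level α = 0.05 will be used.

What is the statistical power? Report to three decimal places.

Power ≈ 0.208

Standardized effect: d = |μ_{diet 1} − μ_{diet 2}| / σ = |21.7 − 16.5| / 9.1 = 0.5714
Noncentrality parameter: δ = d·√(n/2) = 0.5714 × √(8/2) = 1.1429
Critical value for a two-sided test at α = 0.05: z_{α/2} = 1.960.
Power = Φ(δ − 1.960) + Φ(−δ − 1.960) = Φ(-0.817) + Φ(-3.103) = 0.2069 + 0.0010 = 0.2079.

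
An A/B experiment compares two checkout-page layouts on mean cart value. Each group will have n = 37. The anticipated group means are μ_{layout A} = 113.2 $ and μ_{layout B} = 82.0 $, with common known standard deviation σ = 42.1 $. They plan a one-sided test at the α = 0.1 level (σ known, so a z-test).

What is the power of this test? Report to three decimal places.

Power ≈ 0.972

Standardized effect: d = |μ_{layout A} − μ_{layout B}| / σ = |113.2 − 82.0| / 42.1 = 0.7411
Noncentrality parameter: δ = d·√(n/2) = 0.7411 × √(37/2) = 3.1876
Critical value for a one-sided test at α = 0.1: z_α = 1.282.
Power = Φ(δ − 1.282) = Φ(1.906) = 0.9717.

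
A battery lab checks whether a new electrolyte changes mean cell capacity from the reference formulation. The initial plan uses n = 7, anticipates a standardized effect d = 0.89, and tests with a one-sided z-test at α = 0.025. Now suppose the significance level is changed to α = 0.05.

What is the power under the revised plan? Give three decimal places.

δ = d·√n = 0.89 × √7 = 2.3547 (unchanged). New critical value: z_{0.05} = 1.645.
Revised power = P(Z > 1.645 − δ) = Φ(0.710) = 0.7611.

Power ≈ 0.761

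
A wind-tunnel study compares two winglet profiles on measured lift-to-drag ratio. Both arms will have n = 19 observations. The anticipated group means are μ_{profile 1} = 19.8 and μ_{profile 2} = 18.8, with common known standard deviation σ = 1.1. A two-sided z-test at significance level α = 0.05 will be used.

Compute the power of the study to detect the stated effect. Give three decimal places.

Standardized effect: d = |μ_{profile 1} − μ_{profile 2}| / σ = |19.8 − 18.8| / 1.1 = 0.9091
Noncentrality parameter: δ = d·√(n/2) = 0.9091 × √(19/2) = 2.8020
Critical value for a two-sided test at α = 0.05: z_{α/2} = 1.960.
Power = Φ(δ − 1.960) + Φ(−δ − 1.960) = Φ(0.842) + Φ(-4.762) = 0.8001 + 0.0000 = 0.8001.

Power ≈ 0.800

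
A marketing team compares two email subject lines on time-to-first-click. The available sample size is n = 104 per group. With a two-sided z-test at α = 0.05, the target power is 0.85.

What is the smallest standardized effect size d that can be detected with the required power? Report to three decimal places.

Required noncentrality: δ = z_{0.025} + z_{0.15} = 1.960 + 1.036 = 2.996.
(The second rejection-region term Φ(−δ − z_{α/2}) is negligible and dropped.)
δ = d·√(n/2) ⇒ d = δ/√(n/2) = 2.996/√(104/2) = 0.4155.

d ≈ 0.416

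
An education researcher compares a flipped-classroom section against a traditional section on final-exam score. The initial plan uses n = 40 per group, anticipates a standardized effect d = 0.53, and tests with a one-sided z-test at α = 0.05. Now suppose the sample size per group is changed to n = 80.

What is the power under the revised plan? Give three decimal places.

With n = 80 per group: δ = d·√(n/2) = 0.53 × √(80/2) = 3.3520. Critical value z_{0.05} = 1.645.
Revised power = P(Z > 1.645 − δ) = Φ(1.707) = 0.9561.

Power ≈ 0.956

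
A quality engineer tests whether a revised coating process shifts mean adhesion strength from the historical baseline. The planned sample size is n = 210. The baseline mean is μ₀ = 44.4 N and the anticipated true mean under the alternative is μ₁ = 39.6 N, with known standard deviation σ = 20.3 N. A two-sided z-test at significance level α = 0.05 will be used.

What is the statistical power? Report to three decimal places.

Power ≈ 0.929

Standardized effect: d = |μ₁ − μ₀| / σ = |39.6 − 44.4| / 20.3 = 0.2365
Noncentrality parameter: δ = d·√n = 0.2365 × √210 = 3.4265
Two-sided α = 0.05 → critical value z_{0.025} = 1.960.
Power = Φ(δ − 1.960) + Φ(−δ − 1.960) = Φ(1.467) + Φ(-5.386) = 0.9288 + 0.0000 = 0.9288.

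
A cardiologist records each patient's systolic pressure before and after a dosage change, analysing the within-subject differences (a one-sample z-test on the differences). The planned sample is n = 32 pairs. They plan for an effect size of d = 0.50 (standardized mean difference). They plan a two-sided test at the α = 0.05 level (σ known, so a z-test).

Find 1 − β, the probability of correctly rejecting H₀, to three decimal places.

Noncentrality parameter: δ = d·√n = 0.50 × √32 = 2.8284
Critical value for a two-sided test at α = 0.05: z_{α/2} = 1.960.
Power = Φ(δ − 1.960) + Φ(−δ − 1.960) = Φ(0.868) + Φ(-4.788) = 0.8074 + 0.0000 = 0.8074.

Power ≈ 0.807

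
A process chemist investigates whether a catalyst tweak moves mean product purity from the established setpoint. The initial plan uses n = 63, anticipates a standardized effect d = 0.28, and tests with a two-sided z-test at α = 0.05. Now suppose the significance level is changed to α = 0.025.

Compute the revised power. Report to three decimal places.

δ = d·√n = 0.28 × √63 = 2.2224 (unchanged). New critical value: z_{0.0125} = 2.241.
Revised power = Φ(δ − 2.241) + Φ(−δ − 2.241) = Φ(-0.019) + Φ(-4.464) = 0.4924 + 0.0000 = 0.4924.

Power ≈ 0.492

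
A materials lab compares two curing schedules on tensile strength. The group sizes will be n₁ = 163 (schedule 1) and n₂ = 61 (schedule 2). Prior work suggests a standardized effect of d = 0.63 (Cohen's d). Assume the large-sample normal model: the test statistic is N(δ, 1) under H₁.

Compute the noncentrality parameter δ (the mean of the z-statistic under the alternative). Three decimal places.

δ = d / √(1/n₁ + 1/n₂) = 0.63 / √(1/163 + 1/61) = 4.1974

δ ≈ 4.197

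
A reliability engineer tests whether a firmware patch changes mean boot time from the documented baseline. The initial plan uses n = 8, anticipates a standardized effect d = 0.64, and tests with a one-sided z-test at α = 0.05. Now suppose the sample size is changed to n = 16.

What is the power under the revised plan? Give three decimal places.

With n = 16: δ = d·√n = 0.64 × √16 = 2.5600. Critical value z_{0.05} = 1.645.
Revised power = P(Z > 1.645 − δ) = Φ(0.915) = 0.8199.

Power ≈ 0.820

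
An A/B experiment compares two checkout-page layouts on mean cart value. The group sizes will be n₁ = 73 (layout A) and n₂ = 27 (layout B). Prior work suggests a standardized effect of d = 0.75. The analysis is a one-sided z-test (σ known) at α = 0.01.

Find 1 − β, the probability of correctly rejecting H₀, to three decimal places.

Noncentrality parameter: δ = d / √(1/n₁ + 1/n₂) = 0.75 / √(1/73 + 1/27) = 3.3297
One-sided α = 0.01 → critical value z_{0.01} = 2.326.
Power = P(Z > 2.326 − δ) = Φ(1.003) = 0.8422.

Power ≈ 0.842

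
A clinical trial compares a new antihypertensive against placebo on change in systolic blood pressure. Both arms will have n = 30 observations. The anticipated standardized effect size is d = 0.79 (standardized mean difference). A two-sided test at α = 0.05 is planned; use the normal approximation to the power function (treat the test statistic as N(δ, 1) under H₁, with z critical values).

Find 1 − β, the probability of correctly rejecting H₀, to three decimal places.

Noncentrality parameter: δ = d·√(n/2) = 0.79 × √(30/2) = 3.0597
Critical value for a two-sided test at α = 0.05: z_{α/2} = 1.960.
Power = Φ(δ − 1.960) + Φ(−δ − 1.960) = Φ(1.100) + Φ(-5.020) = 0.8643 + 0.0000 = 0.8643.

Power ≈ 0.864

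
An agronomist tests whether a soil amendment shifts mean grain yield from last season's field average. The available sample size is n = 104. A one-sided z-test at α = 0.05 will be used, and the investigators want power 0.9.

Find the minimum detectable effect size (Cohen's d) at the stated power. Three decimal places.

Need Φ(δ − 1.645) = 0.9, so δ = 1.645 + 1.282 = 2.926.
δ = d·√n ⇒ d = δ/√n = 2.926/√104 = 0.2870.

d ≈ 0.287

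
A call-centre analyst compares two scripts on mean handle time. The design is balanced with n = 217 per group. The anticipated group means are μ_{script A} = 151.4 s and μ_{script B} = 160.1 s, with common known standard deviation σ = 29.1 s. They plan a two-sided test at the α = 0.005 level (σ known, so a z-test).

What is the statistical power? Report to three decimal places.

Standardized effect: d = |μ_{script A} − μ_{script B}| / σ = |151.4 − 160.1| / 29.1 = 0.2990
Noncentrality parameter: δ = d·√(n/2) = 0.2990 × √(217/2) = 3.1142
Two-sided α = 0.005 → critical value z_{0.0025} = 2.807.
Power = Φ(δ − 2.807) + Φ(−δ − 2.807) = Φ(0.307) + Φ(-5.921) = 0.6206 + 0.0000 = 0.6206.

Power ≈ 0.621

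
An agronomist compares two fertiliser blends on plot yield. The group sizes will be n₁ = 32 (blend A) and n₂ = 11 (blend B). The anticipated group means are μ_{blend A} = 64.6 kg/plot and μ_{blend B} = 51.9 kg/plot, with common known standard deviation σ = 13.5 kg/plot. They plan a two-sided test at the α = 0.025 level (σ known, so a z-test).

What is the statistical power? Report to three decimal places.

Standardized effect: d = |μ_{blend A} − μ_{blend B}| / σ = |64.6 − 51.9| / 13.5 = 0.9407
Noncentrality parameter: δ = d / √(1/n₁ + 1/n₂) = 0.9407 / √(1/32 + 1/11) = 2.6916
Critical value for a two-sided test at α = 0.025: z_{α/2} = 2.241.
Power = Φ(δ − 2.241) + Φ(−δ − 2.241) = Φ(0.450) + Φ(-4.933) = 0.6737 + 0.0000 = 0.6737.

Power ≈ 0.674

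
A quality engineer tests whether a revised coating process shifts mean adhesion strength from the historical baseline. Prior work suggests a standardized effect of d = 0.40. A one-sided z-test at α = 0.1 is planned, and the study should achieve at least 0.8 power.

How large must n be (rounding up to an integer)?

For power 0.8 need Φ(δ − z_{0.1}) = 0.8, so δ = z_{0.1} + z_{0.20} = 1.282 + 0.842 = 2.123.
δ = d·√n ⇒ n = (δ/d)² = (2.123 / 0.40)² = 28.17.
Rounding up, n = 29.

n = 29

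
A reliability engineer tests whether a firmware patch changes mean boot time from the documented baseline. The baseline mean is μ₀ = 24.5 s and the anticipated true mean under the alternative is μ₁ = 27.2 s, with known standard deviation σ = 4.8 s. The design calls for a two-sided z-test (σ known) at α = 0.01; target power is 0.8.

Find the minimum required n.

Standardized effect: d = |μ₁ − μ₀| / σ = |27.2 − 24.5| / 4.8 = 0.5625
For power 0.8 need Φ(δ − z_{0.005}) = 0.8, so δ = z_{0.005} + z_{0.20} = 2.576 + 0.842 = 3.417.
(The Φ(−δ − z_{α/2}) term is vanishingly small for δ > 0 and is dropped in the standard sample-size formula.)
δ = d·√n ⇒ n = (δ/d)² = (3.417 / 0.5625)² = 36.91.
Round up to the next whole unit.

n = 37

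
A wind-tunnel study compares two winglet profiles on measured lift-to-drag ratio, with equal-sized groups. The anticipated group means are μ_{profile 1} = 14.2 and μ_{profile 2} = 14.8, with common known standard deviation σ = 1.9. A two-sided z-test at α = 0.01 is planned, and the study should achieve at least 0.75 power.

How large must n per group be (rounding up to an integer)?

Standardized effect: d = |μ_{profile 1} − μ_{profile 2}| / σ = |14.2 − 14.8| / 1.9 = 0.3158
For power 0.75 need Φ(δ − z_{0.005}) = 0.75, so δ = z_{0.005} + z_{0.25} = 2.576 + 0.674 = 3.250.
(Ignoring the negligible lower-tail rejection probability gives the usual closed-form inversion.)
δ = d·√(n/2) ⇒ n = 2(δ/d)² = 2 × (3.250 / 0.3158)² = 211.88.
Rounding up, n = 212 per group.

n = 212 per group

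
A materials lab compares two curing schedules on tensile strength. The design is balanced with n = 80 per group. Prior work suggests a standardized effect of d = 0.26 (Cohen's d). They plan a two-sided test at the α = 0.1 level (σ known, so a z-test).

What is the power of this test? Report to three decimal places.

Noncentrality parameter: δ = d·√(n/2) = 0.26 × √(80/2) = 1.6444
Critical value for a two-sided test at α = 0.1: z_{α/2} = 1.645.
Power = Φ(δ − 1.645) + Φ(−δ − 1.645) = Φ(0.000) + Φ(-3.289) = 0.4998 + 0.0005 = 0.5003.

Power ≈ 0.500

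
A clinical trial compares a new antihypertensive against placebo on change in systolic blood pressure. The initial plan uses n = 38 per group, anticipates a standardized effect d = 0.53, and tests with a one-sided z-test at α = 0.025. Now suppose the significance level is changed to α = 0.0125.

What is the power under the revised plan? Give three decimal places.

Power ≈ 0.527

δ = d·√(n/2) = 0.53 × √(38/2) = 2.3102 (unchanged). New critical value: z_{0.0125} = 2.241.
Revised power = P(Z > 2.241 − δ) = Φ(0.069) = 0.5274.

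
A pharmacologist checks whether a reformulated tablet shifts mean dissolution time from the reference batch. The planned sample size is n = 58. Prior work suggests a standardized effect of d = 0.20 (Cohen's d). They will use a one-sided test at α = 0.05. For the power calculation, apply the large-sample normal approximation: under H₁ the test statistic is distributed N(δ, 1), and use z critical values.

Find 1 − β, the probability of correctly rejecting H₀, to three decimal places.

Power ≈ 0.452

Noncentrality parameter: δ = d·√n = 0.20 × √58 = 1.5232
One-sided α = 0.05 → critical value z_{0.05} = 1.645.
Power = Φ(δ − 1.645) = Φ(-0.122) = 0.4516.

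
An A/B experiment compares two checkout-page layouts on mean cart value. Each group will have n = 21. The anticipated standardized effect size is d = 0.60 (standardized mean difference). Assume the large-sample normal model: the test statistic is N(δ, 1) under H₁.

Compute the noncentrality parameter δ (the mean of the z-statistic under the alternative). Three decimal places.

δ = d·√(n/2) = 0.60 × √(21/2) = 1.9442

δ ≈ 1.944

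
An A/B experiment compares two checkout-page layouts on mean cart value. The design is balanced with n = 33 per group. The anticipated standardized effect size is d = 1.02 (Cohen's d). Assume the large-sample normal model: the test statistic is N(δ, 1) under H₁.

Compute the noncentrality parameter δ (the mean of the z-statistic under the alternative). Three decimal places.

δ ≈ 4.143

δ = d·√(n/2) = 1.02 × √(33/2) = 4.1433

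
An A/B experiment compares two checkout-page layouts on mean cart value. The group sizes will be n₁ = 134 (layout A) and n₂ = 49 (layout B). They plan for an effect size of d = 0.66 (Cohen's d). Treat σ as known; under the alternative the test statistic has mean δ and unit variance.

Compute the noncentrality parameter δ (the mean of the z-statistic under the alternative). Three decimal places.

δ ≈ 3.953

δ = d / √(1/n₁ + 1/n₂) = 0.66 / √(1/134 + 1/49) = 3.9534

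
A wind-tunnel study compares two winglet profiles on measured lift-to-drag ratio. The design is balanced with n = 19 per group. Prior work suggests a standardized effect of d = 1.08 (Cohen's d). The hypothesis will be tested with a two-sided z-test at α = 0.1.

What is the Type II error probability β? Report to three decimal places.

β ≈ 0.046

Noncentrality parameter: δ = d·√(n/2) = 1.08 × √(19/2) = 3.3288
Critical value for a two-sided test at α = 0.1: z_{α/2} = 1.645.
Power = Φ(δ − 1.645) + Φ(−δ − 1.645) = Φ(1.684) + Φ(-4.974) = 0.9539 + 0.0000 = 0.9539.
Type II error: β = 1 − power = 1 − 0.9539 = 0.0461.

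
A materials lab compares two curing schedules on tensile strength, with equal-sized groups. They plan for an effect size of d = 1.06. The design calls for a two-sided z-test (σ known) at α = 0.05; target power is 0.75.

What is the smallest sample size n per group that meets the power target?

Set Φ(δ − 1.960) = 0.75; then δ − 1.960 = Φ⁻¹(0.75) = 0.674, giving δ = 2.634.
(Ignoring the negligible lower-tail rejection probability gives the usual closed-form inversion.)
δ = d·√(n/2) ⇒ n = 2(δ/d)² = 2 × (2.634 / 1.06)² = 12.35.
Rounding up, n = 13 per group.

n = 13 per group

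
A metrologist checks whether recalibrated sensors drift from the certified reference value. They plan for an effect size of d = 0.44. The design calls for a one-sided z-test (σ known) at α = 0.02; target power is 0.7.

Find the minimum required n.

For power 0.7 need Φ(δ − z_{0.02}) = 0.7, so δ = z_{0.02} + z_{0.30} = 2.054 + 0.524 = 2.578.
δ = d·√n ⇒ n = (δ/d)² = (2.578 / 0.44)² = 34.33.
Rounding up, n = 35.

n = 35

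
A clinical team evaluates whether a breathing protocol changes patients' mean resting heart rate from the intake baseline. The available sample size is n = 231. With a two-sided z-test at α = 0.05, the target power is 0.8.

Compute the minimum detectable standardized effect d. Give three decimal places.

d ≈ 0.184

Required noncentrality: δ = z_{0.025} + z_{0.20} = 1.960 + 0.842 = 2.802.
(The second rejection-region term Φ(−δ − z_{α/2}) is negligible and dropped.)
δ = d·√n ⇒ d = δ/√n = 2.802/√231 = 0.1843.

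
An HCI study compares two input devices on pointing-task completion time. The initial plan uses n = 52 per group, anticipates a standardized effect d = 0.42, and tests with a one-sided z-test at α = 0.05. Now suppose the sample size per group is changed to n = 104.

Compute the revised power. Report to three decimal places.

With n = 104 per group: δ = d·√(n/2) = 0.42 × √(104/2) = 3.0287. Critical value z_{0.05} = 1.645.
Revised power = Φ(δ − 1.645) = Φ(1.384) = 0.9168.

Power ≈ 0.917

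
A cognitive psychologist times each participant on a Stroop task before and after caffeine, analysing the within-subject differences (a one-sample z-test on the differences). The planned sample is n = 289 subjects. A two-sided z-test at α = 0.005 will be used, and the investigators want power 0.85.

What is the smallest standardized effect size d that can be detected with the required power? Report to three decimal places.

d ≈ 0.226

Need Φ(δ − 2.807) = 0.85, so δ = 2.807 + 1.036 = 3.843.
(Lower-tail contribution to power is negligible for δ > 0.)
δ = d·√n ⇒ d = δ/√n = 3.843/√289 = 0.2261.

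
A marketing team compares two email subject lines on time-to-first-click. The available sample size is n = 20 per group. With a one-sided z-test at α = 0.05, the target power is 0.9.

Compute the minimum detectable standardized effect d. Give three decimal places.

Required noncentrality: δ = z_{0.05} + z_{0.10} = 1.645 + 1.282 = 2.926.
δ = d·√(n/2) ⇒ d = δ/√(n/2) = 2.926/√(20/2) = 0.9254.

d ≈ 0.925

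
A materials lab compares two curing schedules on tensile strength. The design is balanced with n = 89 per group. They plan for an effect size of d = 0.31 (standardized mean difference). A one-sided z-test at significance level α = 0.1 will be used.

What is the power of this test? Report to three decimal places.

Noncentrality parameter: δ = d·√(n/2) = 0.31 × √(89/2) = 2.0680
Critical value for a one-sided test at α = 0.1: z_α = 1.282.
Power = Φ(δ − 1.282) = Φ(0.786) = 0.7842.

Power ≈ 0.784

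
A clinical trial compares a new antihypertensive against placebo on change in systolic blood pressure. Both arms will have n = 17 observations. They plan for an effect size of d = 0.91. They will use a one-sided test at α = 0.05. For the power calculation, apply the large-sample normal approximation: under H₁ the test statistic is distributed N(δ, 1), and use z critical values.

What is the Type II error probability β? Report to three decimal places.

β ≈ 0.157

Noncentrality parameter: δ = d·√(n/2) = 0.91 × √(17/2) = 2.6531
One-sided α = 0.05 → critical value z_{0.05} = 1.645.
Power = Φ(δ − 1.645) = Φ(1.008) = 0.8433.
Type II error: β = 1 − power = 1 − 0.8433 = 0.1567.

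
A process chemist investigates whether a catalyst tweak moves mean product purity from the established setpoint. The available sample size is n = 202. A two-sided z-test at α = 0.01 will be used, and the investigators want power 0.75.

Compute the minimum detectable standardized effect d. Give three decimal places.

d ≈ 0.229

Need Φ(δ − 2.576) = 0.75, so δ = 2.576 + 0.674 = 3.250.
(The second rejection-region term Φ(−δ − z_{α/2}) is negligible and dropped.)
δ = d·√n ⇒ d = δ/√n = 3.250/√202 = 0.2287.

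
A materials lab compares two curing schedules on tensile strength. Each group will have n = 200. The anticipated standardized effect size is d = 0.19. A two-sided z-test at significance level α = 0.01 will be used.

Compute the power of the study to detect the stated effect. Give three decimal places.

Power ≈ 0.250

Noncentrality parameter: δ = d·√(n/2) = 0.19 × √(200/2) = 1.9000
Two-sided α = 0.01 → critical value z_{0.005} = 2.576.
Power = Φ(δ − 2.576) + Φ(−δ − 2.576) = Φ(-0.676) + Φ(-4.476) = 0.2496 + 0.0000 = 0.2496.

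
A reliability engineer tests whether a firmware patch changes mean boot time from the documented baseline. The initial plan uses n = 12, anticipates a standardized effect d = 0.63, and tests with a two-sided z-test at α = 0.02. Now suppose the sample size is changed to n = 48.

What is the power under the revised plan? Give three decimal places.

With n = 48: δ = d·√n = 0.63 × √48 = 4.3648. Critical value z_{0.01} = 2.326.
Revised power = Φ(δ − 2.326) + Φ(−δ − 2.326) = Φ(2.038) + Φ(-6.691) = 0.9792 + 0.0000 = 0.9792.

Power ≈ 0.979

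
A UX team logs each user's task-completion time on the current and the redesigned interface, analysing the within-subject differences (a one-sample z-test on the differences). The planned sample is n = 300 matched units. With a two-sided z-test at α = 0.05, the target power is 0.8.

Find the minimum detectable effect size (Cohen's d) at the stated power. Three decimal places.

Required noncentrality: δ = z_{0.025} + z_{0.20} = 1.960 + 0.842 = 2.802.
(The second rejection-region term Φ(−δ − z_{α/2}) is negligible and dropped.)
δ = d·√n ⇒ d = δ/√n = 2.802/√300 = 0.1617.

d ≈ 0.162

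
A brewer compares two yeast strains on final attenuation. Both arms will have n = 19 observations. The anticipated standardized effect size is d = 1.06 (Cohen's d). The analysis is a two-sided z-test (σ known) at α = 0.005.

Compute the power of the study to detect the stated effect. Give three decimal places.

Noncentrality parameter: δ = d·√(n/2) = 1.06 × √(19/2) = 3.2671
Critical value for a two-sided test at α = 0.005: z_{α/2} = 2.807.
Power = Φ(δ − 2.807) + Φ(−δ − 2.807) = Φ(0.460) + Φ(-6.074) = 0.6773 + 0.0000 = 0.6773.

Power ≈ 0.677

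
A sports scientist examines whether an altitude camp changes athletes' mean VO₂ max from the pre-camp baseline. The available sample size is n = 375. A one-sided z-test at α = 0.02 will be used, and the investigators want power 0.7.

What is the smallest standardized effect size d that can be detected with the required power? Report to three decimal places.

Need Φ(δ − 2.054) = 0.7, so δ = 2.054 + 0.524 = 2.578.
δ = d·√n ⇒ d = δ/√n = 2.578/√375 = 0.1331.

d ≈ 0.133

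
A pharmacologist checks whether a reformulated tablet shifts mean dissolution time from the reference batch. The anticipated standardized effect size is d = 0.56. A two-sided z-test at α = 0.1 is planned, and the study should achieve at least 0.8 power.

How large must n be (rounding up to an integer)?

n = 20

For power 0.8 need Φ(δ − z_{0.05}) = 0.8, so δ = z_{0.05} + z_{0.20} = 1.645 + 0.842 = 2.486.
(For δ > 0 the lower-tail rejection region contributes negligibly to power, so the one-term inversion is standard.)
δ = d·√n ⇒ n = (δ/d)² = (2.486 / 0.56)² = 19.71.
Round up to the next whole unit.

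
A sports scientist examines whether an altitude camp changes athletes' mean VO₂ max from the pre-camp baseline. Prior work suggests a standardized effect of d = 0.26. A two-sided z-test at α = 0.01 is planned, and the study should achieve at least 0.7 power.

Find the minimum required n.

n = 143

Set Φ(δ − 2.576) = 0.7; then δ − 2.576 = Φ⁻¹(0.7) = 0.524, giving δ = 3.100.
(Ignoring the negligible lower-tail rejection probability gives the usual closed-form inversion.)
δ = d·√n ⇒ n = (δ/d)² = (3.100 / 0.26)² = 142.18.
Round up to the next whole unit.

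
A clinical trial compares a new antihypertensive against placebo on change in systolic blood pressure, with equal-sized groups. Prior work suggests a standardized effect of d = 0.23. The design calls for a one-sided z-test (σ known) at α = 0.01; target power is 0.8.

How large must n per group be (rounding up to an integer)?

n = 380 per group

Set Φ(δ − 2.326) = 0.8; then δ − 2.326 = Φ⁻¹(0.8) = 0.842, giving δ = 3.168.
δ = d·√(n/2) ⇒ n = 2(δ/d)² = 2 × (3.168 / 0.23)² = 379.43.
Rounding up, n = 380 per group.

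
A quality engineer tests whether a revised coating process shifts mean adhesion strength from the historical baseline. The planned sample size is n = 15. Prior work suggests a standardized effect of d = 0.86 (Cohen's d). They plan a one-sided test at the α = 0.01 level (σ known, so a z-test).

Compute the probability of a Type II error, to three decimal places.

Noncentrality parameter: δ = d·√n = 0.86 × √15 = 3.3308
Critical value for a one-sided test at α = 0.01: z_α = 2.326.
Power = P(Z > 2.326 − δ) = Φ(1.004) = 0.8424.
Type II error: β = 1 − power = 1 − 0.8424 = 0.1576.

β ≈ 0.158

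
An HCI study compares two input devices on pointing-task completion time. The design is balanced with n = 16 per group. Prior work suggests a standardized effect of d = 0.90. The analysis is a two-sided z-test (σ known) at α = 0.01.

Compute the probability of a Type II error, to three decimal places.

Noncentrality parameter: δ = d·√(n/2) = 0.90 × √(16/2) = 2.5456
Critical value for a two-sided test at α = 0.01: z_{α/2} = 2.576.
Power = Φ(δ − 2.576) + Φ(−δ − 2.576) = Φ(-0.030) + Φ(-5.121) = 0.4879 + 0.0000 = 0.4879.
Type II error: β = 1 − power = 1 − 0.4879 = 0.5121.

β ≈ 0.512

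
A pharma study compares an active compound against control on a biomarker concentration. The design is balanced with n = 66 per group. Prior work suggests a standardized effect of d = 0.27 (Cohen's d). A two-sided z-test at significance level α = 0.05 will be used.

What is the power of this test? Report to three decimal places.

Power ≈ 0.342

Noncentrality parameter: δ = d·√(n/2) = 0.27 × √(66/2) = 1.5510
Critical value for a two-sided test at α = 0.05: z_{α/2} = 1.960.
Power = Φ(δ − 1.960) + Φ(−δ − 1.960) = Φ(-0.409) + Φ(-3.511) = 0.3413 + 0.0002 = 0.3415.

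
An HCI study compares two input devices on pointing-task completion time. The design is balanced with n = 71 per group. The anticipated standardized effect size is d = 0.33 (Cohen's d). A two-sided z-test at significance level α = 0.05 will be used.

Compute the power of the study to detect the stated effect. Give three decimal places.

Noncentrality parameter: δ = d·√(n/2) = 0.33 × √(71/2) = 1.9662
Critical value for a two-sided test at α = 0.05: z_{α/2} = 1.960.
Power = Φ(δ − 1.960) + Φ(−δ − 1.960) = Φ(0.006) + Φ(-3.926) = 0.5025 + 0.0000 = 0.5025.

Power ≈ 0.503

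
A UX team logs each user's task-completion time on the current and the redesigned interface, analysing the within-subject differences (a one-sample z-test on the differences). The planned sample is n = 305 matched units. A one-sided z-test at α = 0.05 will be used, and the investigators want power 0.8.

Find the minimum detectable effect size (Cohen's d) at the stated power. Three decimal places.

d ≈ 0.142

Need Φ(δ − 1.645) = 0.8, so δ = 1.645 + 0.842 = 2.486.
δ = d·√n ⇒ d = δ/√n = 2.486/√305 = 0.1424.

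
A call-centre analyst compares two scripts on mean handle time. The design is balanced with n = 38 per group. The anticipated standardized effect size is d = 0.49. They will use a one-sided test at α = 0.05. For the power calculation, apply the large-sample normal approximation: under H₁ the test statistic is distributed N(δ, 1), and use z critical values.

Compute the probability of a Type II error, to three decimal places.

β ≈ 0.312

Noncentrality parameter: λ = d·√(n/2) = 0.49 × √(38/2) = 2.1359
Critical value for a one-sided test at α = 0.05: z_α = 1.645.
Power = P(Z > 1.645 − λ) = Φ(0.491) = 0.6883.
Type II error: β = 1 − power = 1 − 0.6883 = 0.3117.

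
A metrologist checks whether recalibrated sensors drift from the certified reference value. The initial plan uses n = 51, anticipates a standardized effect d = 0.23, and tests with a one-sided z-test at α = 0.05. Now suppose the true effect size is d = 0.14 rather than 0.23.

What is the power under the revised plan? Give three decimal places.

Power ≈ 0.259

With d = 0.14: δ = d·√n = 0.14 × √51 = 0.9998. Critical value z_{0.05} = 1.645.
Revised power = Φ(δ − 1.645) = Φ(-0.645) = 0.2594.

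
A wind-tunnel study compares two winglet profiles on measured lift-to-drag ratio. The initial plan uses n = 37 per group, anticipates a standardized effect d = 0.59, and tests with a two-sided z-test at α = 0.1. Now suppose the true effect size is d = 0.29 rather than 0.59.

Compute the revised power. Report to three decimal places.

Power ≈ 0.347

With d = 0.29: δ = d·√(n/2) = 0.29 × √(37/2) = 1.2473. Critical value z_{0.05} = 1.645.
Revised power = Φ(δ − 1.645) + Φ(−δ − 1.645) = Φ(-0.398) + Φ(-2.892) = 0.3455 + 0.0019 = 0.3474.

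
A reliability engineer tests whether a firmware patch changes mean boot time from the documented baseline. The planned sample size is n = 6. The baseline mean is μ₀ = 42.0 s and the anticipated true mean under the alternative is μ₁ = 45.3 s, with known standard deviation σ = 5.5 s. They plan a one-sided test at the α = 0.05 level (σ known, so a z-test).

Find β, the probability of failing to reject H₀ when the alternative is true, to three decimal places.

β ≈ 0.570

Standardized effect: d = |μ₁ − μ₀| / σ = |45.3 − 42.0| / 5.5 = 0.6000
Noncentrality parameter: δ = d·√n = 0.6000 × √6 = 1.4697
Critical value for a one-sided test at α = 0.05: z_α = 1.645.
Power = Φ(δ − 1.645) = Φ(-0.175) = 0.4305.
Type II error: β = 1 − power = 1 − 0.4305 = 0.5695.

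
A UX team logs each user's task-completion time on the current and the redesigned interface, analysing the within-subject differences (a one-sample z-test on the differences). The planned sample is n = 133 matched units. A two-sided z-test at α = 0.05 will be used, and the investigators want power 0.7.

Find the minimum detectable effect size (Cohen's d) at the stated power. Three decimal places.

d ≈ 0.215

Need Φ(δ − 1.960) = 0.7, so δ = 1.960 + 0.524 = 2.484.
(Lower-tail contribution to power is negligible for δ > 0.)
δ = d·√n ⇒ d = δ/√n = 2.484/√133 = 0.2154.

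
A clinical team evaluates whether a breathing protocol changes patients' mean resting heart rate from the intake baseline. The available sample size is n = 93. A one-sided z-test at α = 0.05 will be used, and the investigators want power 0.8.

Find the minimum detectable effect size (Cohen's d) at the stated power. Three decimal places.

d ≈ 0.258

Required noncentrality: δ = z_{0.05} + z_{0.20} = 1.645 + 0.842 = 2.486.
δ = d·√n ⇒ d = δ/√n = 2.486/√93 = 0.2578.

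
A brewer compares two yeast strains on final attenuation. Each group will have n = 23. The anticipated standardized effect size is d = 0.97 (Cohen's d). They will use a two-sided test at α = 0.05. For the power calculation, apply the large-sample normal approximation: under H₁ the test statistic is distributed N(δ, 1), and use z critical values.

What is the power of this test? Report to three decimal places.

Noncentrality parameter: δ = d·√(n/2) = 0.97 × √(23/2) = 3.2894
Two-sided α = 0.05 → critical value z_{0.025} = 1.960.
Power = Φ(δ − 1.960) + Φ(−δ − 1.960) = Φ(1.329) + Φ(-5.249) = 0.9082 + 0.0000 = 0.9082.

Power ≈ 0.908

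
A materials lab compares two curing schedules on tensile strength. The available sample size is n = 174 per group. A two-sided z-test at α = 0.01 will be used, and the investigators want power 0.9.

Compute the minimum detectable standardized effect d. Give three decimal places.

d ≈ 0.414

Required noncentrality: δ = z_{0.005} + z_{0.10} = 2.576 + 1.282 = 3.857.
(Lower-tail contribution to power is negligible for δ > 0.)
δ = d·√(n/2) ⇒ d = δ/√(n/2) = 3.857/√(174/2) = 0.4136.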